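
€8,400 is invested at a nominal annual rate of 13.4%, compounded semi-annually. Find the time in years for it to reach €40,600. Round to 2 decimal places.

12.15 years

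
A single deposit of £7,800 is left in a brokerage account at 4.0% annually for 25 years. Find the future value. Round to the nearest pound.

£20,794

7,800 × (1+0.04)^25 = 7,800 × 2.665836 = 20,793.5234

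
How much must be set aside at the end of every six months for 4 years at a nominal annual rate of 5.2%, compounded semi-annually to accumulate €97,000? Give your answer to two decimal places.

With 2 periods per year: i = 0.026, n = 8.
FV-annuity factor = 8.767112; PMT = 97000 / 8.767112 = 11,064.0764

€11,064.08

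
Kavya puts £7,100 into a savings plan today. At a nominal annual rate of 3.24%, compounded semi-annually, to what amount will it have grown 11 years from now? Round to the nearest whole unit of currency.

£10,111

i = 0.0324/2 = 0.0162 per half-year; n = 11·2 = 22.
FV = PV·(1+i)^n = 7,100 × 1.424106 = 10,111.1497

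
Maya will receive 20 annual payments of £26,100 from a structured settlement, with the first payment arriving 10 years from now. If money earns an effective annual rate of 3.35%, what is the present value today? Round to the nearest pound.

£279,529

Value one period before first payment (t=9): 26100 × [1 − (1+0.0335)^(−20)] / 0.0335 = 26100 × 14.407252 = 376,029.2749
PV₀ = 376,029.2749 / (1+0.0335)^9 = 376,029.2749 / 1.345223 = 279,529.2946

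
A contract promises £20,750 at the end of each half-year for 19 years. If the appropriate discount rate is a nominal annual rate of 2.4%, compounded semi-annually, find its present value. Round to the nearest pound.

Periodic rate i = 0.024/2 = 0.012; n = 19 × 2 = 38 periods.
Annuity factor a(38|0.012) = 30.371955; PV = 20750 × 30.371955 = 630,218.0672

£630,218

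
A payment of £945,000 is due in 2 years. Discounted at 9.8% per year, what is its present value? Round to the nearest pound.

£783,839

Discount factor = (1+0.098)^(−2) = 0.829460; PV = 945,000 × 0.829460 = 783,839.4697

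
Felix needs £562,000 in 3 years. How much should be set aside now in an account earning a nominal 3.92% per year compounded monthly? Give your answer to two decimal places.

£499,742.77

With 12 periods per year: i = 0.00326667, n = 36.
PV = 562,000 / (1 + 0.00326667)^36 = 562,000 / 1.124579 = 499,742.7733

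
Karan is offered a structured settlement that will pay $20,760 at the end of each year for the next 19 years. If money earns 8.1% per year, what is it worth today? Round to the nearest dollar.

$197,945

PV = PMT · [1 − (1+i)^(−n)] / i = 20760 · 9.534899 = 197,944.5114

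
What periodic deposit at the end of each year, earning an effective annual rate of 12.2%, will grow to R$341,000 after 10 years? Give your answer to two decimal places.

R$19,244.53

PMT = 341000 / ( [(1+0.122)^10 − 1] / 0.122 ) = 341000 / 17.719324 = 19,244.5260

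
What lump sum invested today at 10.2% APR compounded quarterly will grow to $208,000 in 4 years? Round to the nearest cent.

$139,024.93

With 4 periods per year: i = 0.0255, n = 16.
PV = FV·(1+i)^(−n) = 208,000 × 0.668389 = 139,024.9347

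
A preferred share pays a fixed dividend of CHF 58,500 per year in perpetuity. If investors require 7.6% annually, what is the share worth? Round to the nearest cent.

CHF 769,736.84

PV = PMT / i = 58500 / 0.076 = 769,736.8421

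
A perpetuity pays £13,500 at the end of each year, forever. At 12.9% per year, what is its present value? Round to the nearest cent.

PV = PMT / i = 13500 / 0.129 = 104,651.1628

£104,651.16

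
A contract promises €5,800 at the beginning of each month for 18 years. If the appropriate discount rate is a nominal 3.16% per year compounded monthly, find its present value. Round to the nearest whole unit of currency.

€957,029

Periodic rate i = 0.0316/12 = 0.00263333; n = 18 × 12 = 216 periods.
Annuity factor a(216|0.00263333) × (1+i) = 165.005043; PV = 5800 × 165.005043 = 957,029.2482
(annuity-due: payments at period start, so ×(1+i).)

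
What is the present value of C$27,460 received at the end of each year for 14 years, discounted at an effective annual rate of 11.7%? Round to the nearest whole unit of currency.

PV = PMT · [1 − (1+i)^(−n)] / i = 27460 · 6.731201 = 184,838.7912

C$184,839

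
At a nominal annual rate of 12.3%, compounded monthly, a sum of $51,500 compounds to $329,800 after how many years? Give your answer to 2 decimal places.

Periodic rate i = 0.123/12 = 0.01025.
n = ln(329800/51500) / ln(1+0.01025) = ln(6.40388) / 0.010198 = 182.0883 months
= 182.0883/12 years

15.17 years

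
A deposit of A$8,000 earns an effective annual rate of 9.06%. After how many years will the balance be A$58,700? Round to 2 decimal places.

22.98 years

n = ln(58700/8000) / ln(1+0.0906) = ln(7.33750) / 0.086728 = 22.9799 years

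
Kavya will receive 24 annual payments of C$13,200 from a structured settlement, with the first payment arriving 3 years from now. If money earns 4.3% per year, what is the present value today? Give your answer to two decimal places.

C$179,453.08

Value one period before first payment (t=2): 13200 × [1 − (1+0.043)^(−24)] / 0.043 = 13200 × 14.789232 = 195,217.8558
PV₀ = 195,217.8558 / (1+0.043)^2 = 195,217.8558 / 1.087849 = 179,453.0820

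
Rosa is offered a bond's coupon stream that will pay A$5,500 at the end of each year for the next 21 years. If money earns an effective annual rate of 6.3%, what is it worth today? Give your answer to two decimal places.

A$63,101.13

PV = 5500 × [1 − (1+0.063)^(−21)] / 0.063 = 5500 × 11.472933 = 63,101.1293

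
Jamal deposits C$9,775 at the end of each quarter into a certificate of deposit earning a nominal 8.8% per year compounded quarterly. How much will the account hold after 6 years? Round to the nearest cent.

C$304,740.06

Periodic rate i = 0.088/4 = 0.022; n = 6 × 4 = 24 periods.
Accumulation factor s(24|0.022) = 31.175453; FV = 9775 × 31.175453 = 304,740.0557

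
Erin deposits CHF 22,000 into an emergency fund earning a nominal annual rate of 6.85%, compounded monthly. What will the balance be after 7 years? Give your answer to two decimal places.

i = 0.0685/12 = 0.00570833 per month; n = 7·12 = 84.
22,000 × (1+0.00570833)^84 = 22,000 × 1.613066 = 35,487.4484

CHF 35,487.45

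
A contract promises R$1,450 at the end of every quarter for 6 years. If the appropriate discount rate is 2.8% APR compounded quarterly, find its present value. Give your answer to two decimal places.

R$31,931.33

i = 0.028/4 = 0.007 per quarter; n = 6·4 = 24.
Annuity factor a(24|0.007) = 22.021609; PV = 1450 × 22.021609 = 31,931.3324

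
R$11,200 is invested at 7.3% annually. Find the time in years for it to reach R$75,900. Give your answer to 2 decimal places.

n = ln(75900/11200) / ln(1+0.073) = ln(6.77679) / 0.070458 = 27.1579 years

27.16 years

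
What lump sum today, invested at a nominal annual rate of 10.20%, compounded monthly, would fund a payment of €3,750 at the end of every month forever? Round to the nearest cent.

Periodic rate i = 0.102/12 = 0.0085.
PV = PMT / i = 3750 / 0.0085 = 441,176.4706

€441,176.47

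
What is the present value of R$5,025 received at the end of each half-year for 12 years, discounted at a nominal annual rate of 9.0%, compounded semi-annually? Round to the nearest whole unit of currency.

Periodic rate i = 0.09/2 = 0.045; n = 12 × 2 = 24 periods.
Annuity factor a(24|0.045) = 14.495478; PV = 5025 × 14.495478 = 72,839.7788

R$72,840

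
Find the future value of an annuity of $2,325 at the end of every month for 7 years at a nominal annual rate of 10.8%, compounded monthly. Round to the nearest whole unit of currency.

$289,992

With 12 periods per year: i = 0.009, n = 84.
Accumulation factor s(84|0.009) = 124.727796; FV = 2325 × 124.727796 = 289,992.1267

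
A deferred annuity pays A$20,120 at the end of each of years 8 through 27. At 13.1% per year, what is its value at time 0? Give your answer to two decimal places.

A$59,349.34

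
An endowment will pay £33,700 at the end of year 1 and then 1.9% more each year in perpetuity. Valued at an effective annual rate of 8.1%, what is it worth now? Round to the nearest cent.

PV = PMT / (i − g) = 33700 / (0.081 − 0.019) = 33700 / 0.062000 = 543,548.3871

£543,548.39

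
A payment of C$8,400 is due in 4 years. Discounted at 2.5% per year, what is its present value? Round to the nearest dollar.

C$7,610

PV = FV·(1+i)^(−n) = 8,400 × 0.905951 = 7,609.9854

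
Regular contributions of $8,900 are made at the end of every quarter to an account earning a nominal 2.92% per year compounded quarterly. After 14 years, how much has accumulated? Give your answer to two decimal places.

$612,975.38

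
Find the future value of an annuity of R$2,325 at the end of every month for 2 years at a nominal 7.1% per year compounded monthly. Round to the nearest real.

R$59,767

i = 0.071/12 = 0.00591667 per month; n = 2·12 = 24.
FV = 2325 × [(1+0.00591667)^24 − 1] / 0.00591667 = 2325 × 25.706108 = 59,766.7012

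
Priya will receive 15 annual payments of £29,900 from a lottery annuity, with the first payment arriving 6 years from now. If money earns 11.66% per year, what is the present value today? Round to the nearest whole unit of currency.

PV at t=5 (ordinary 15-year annuity): 29900 × a(15|0.1166) = 29900 × 6.936355 = 207,397.0093
Discount back 5 years: 207,397.0093 × (1+0.1166)^(−5) = 207,397.0093 × 0.576119 = 119,485.2707

£119,485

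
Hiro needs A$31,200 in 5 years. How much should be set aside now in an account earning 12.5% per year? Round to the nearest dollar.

A$17,314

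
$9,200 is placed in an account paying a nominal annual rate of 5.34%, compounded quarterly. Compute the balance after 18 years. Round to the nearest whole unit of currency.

$23,904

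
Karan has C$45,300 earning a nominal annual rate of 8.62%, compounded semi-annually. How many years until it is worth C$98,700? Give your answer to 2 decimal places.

9.23 years

Periodic rate i = 0.0862/2 = 0.0431.
(1+i)^n = 98700/45300 = 2.17881, so n = ln 2.17881 / ln 1.0431 = 18.4557 half-years
= 18.4557/2 years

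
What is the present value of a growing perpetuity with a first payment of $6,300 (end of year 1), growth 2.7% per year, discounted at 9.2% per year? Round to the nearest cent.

PV = PMT / (i − g) = 6300 / (0.092 − 0.027) = 6300 / 0.065000 = 96,923.0769

$96,923.08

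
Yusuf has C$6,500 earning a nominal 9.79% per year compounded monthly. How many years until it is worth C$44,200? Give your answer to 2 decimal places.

19.66 years

Periodic rate i = 0.0979/12 = 0.00815833.
n = ln(44200/6500) / ln(1+0.00815833) = ln(6.80000) / 0.008125 = 235.9221 months
= 235.9221/12 years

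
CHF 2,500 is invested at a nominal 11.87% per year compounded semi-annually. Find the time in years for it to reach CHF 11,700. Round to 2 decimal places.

13.38 years

Periodic rate i = 0.1187/2 = 0.05935.
(1+i)^n = 11700/2500 = 4.68000, so n = ln 4.68000 / ln 1.05935 = 26.7676 half-years
= 26.7676/2 years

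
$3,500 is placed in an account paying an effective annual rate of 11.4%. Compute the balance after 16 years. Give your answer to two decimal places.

FV = 3,500 × (1 + 0.114)^16 = 19,689.3372

$19,689.34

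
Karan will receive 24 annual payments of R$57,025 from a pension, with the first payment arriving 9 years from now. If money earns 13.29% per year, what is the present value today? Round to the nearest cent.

PV at t=8 (ordinary 24-year annuity): 57025 × a(24|0.1329) = 57025 × 7.147857 = 407,606.5568
PV₀ = 407,606.5568 / (1+0.1329)^8 = 407,606.5568 / 2.713517 = 150,213.3553

R$150,213.36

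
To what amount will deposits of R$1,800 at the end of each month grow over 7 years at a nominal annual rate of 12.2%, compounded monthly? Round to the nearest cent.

R$237,054.17

i = 0.122/12 = 0.0101667 per month; n = 7·12 = 84.
Accumulation factor s(84|0.0101667) = 131.696762; FV = 1800 × 131.696762 = 237,054.1708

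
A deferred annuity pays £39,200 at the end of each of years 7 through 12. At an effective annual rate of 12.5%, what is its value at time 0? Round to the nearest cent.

£78,385.80

PV at t=6 (ordinary 6-year annuity): 39200 × a(6|0.125) = 39200 × 4.053839 = 158,910.4702
PV₀ = 158,910.4702 / (1+0.125)^6 = 158,910.4702 / 2.027287 = 78,385.7969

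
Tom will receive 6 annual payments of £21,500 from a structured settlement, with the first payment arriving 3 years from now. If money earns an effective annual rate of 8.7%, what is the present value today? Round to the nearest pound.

PV at t=2 (ordinary 6-year annuity): 21500 × a(6|0.087) = 21500 × 4.526328 = 97,316.0440
Discount back 2 years: 97,316.0440 × (1+0.087)^(−2) = 97,316.0440 × 0.846332 = 82,361.7105

£82,362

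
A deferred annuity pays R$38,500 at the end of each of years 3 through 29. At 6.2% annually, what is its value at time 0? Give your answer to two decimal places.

R$442,072.39

Value one period before first payment (t=2): 38500 × [1 − (1+0.062)^(−27)] / 0.062 = 38500 × 12.950356 = 498,588.6890
Discount back 2 years: 498,588.6890 × (1+0.062)^(−2) = 498,588.6890 × 0.886647 = 442,072.3868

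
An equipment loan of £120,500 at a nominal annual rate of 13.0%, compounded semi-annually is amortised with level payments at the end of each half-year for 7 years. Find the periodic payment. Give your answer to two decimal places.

£13,368.33

With 2 periods per year: i = 0.065, n = 14.
Annuity-PV factor = 9.013842; PMT = 120500 / 9.013842 = 13,368.3279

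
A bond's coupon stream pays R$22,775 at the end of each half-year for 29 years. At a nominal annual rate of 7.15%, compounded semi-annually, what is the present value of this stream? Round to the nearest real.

With 2 periods per year: i = 0.03575, n = 58.
PV = 22775 × [1 − (1+0.03575)^(−58)] / 0.03575 = 22775 × 24.325015 = 554,002.2144

R$554,002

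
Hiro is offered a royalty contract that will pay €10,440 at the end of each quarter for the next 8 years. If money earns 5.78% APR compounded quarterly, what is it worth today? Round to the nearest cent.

€265,979.60

i = 0.0578/4 = 0.01445 per quarter; n = 8·4 = 32.
Annuity factor a(32|0.01445) = 25.476973; PV = 10440 × 25.476973 = 265,979.5953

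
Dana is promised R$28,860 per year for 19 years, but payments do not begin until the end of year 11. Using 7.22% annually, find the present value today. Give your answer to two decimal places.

Value one period before first payment (t=10): 28860 × [1 − (1+0.0722)^(−19)] / 0.0722 = 28860 × 10.167239 = 293,426.5139
PV₀ = 293,426.5139 / (1+0.0722)^10 = 293,426.5139 / 2.007974 = 146,130.6530

R$146,130.65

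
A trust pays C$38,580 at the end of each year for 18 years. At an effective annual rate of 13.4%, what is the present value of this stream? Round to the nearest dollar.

C$257,972

PV = 38580 × [1 − (1+0.134)^(−18)] / 0.134 = 38580 × 6.686689 = 257,972.4713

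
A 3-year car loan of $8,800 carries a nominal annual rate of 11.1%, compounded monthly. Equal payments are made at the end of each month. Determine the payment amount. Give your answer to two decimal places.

$288.52

i = 0.111/12 = 0.00925 per month; n = 3·12 = 36.
PMT = 8800 / ( [1 − (1+0.00925)^(−36)] / 0.00925 ) = 8800 / 30.500736 = 288.5176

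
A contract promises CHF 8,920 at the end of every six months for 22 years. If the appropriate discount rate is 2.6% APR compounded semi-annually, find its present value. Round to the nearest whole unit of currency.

CHF 297,462

Periodic rate i = 0.026/2 = 0.013; n = 22 × 2 = 44 periods.
PV = 8920 × [1 − (1+0.013)^(−44)] / 0.013 = 8920 × 33.347710 = 297,461.5740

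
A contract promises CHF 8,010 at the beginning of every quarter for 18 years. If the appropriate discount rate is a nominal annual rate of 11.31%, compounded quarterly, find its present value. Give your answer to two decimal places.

Periodic rate i = 0.1131/4 = 0.028275; n = 18 × 4 = 72 periods.
PV = PMT · [1 − (1+i)^(−n)] / i × (1+i) = 8010 · 31.482223 = 252,172.6043
Payments are at the start of each period, so multiply by (1+i).

CHF 252,172.60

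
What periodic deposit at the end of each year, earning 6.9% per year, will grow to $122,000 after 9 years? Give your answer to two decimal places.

$10,227.77

FV-annuity factor = 11.928308; PMT = 122000 / 11.928308 = 10,227.7712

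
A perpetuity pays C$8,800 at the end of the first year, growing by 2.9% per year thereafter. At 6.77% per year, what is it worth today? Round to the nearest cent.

PV = PMT / (i − g) = 8800 / (0.0677 − 0.029) = 8800 / 0.038700 = 227,390.1809

C$227,390.18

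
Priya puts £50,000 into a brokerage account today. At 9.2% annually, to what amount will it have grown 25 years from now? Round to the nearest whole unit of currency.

50,000 × (1+0.092)^25 = 50,000 × 9.027468 = 451,373.4016

£451,373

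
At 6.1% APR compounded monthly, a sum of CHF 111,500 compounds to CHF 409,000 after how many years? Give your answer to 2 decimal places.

Periodic rate i = 0.061/12 = 0.00508333.
(1+i)^n = 409000/111500 = 3.66816, so n = ln 3.66816 / ln 1.00508 = 256.3261 months
= 256.3261/12 years

21.36 years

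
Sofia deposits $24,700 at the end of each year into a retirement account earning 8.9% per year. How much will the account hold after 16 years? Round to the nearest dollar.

FV = PMT · [(1+i)^n − 1] / i = 24700 · 32.723882 = 808,279.8741

$808,280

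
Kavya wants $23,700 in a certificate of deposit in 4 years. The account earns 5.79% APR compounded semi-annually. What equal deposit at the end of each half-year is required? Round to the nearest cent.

Periodic rate i = 0.0579/2 = 0.02895; n = 4 × 2 = 8 periods.
FV-annuity factor = 8.859272; PMT = 23700 / 8.859272 = 2,675.1634

$2,675.16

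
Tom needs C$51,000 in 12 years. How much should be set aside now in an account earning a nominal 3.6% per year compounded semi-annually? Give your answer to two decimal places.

C$33,237.13

i = 0.036/2 = 0.018 per half-year; n = 12·2 = 24.
PV = 51,000 / (1 + 0.018)^24 = 51,000 / 1.534429 = 33,237.1291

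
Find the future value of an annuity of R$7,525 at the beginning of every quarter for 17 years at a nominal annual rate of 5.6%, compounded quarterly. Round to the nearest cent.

R$857,780.19

With 4 periods per year: i = 0.014, n = 68.
FV = 7525 × [(1+0.014)^68 − 1] / 0.014 × (1+i) = 7525 × 113.990723 = 857,780.1881
Payments are at the start of each period, so multiply by (1+i).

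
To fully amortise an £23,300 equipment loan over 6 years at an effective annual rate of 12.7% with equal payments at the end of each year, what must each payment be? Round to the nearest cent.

PMT = 23300 / ( [1 − (1+0.127)^(−6)] / 0.127 ) = 23300 / 4.031171 = 5,779.9575

£5,779.96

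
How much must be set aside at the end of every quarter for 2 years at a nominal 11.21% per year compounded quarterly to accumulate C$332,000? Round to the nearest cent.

Periodic rate i = 0.1121/4 = 0.028025; n = 2 × 4 = 8 periods.
FV-annuity factor = 8.830258; PMT = 332000 / 8.830258 = 37,597.9945

C$37,597.99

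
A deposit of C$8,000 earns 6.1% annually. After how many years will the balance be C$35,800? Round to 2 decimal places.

25.31 years

(1+i)^n = 35800/8000 = 4.47500, so n = ln 4.47500 / ln 1.061 = 25.3075 years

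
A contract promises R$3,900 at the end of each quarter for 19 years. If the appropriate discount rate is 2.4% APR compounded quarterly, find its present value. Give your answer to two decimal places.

R$237,459.28

With 4 periods per year: i = 0.006, n = 76.
Annuity factor a(76|0.006) = 60.886995; PV = 3900 × 60.886995 = 237,459.2803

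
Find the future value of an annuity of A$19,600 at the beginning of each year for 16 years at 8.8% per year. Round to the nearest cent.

FV = 19600 × [(1+0.088)^16 − 1] / 0.088 × (1+i) = 19600 × 35.302346 = 691,925.9838
(Beginning-of-period payments → annuity-due factor ×(1+i).)

A$691,925.98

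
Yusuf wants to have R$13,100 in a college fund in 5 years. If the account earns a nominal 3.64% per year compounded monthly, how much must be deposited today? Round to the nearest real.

R$10,923

With 12 periods per year: i = 0.00303333, n = 60.
Discount factor = (1+0.00303333)^(−60) = 0.833831; PV = 13,100 × 0.833831 = 10,923.1862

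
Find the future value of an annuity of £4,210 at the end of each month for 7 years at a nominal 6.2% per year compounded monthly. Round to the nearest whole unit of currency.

Periodic rate i = 0.062/12 = 0.00516667; n = 7 × 12 = 84 periods.
Accumulation factor s(84|0.00516667) = 104.844259; FV = 4210 × 104.844259 = 441,394.3309

£441,394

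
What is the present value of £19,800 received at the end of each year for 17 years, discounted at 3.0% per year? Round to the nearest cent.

£260,689.15

Annuity factor a(17|0.03) = 13.166118; PV = 19800 × 13.166118 = 260,689.1457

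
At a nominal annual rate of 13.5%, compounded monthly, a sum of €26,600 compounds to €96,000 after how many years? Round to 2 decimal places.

9.56 years

Periodic rate i = 0.135/12 = 0.01125.
n = ln(96000/26600) / ln(1+0.01125) = ln(3.60902) / 0.011187 = 114.7238 months
= 114.7238/12 years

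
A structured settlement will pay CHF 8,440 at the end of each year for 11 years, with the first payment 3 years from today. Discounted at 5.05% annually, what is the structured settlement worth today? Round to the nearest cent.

CHF 63,361.32

PV at t=2 (ordinary 11-year annuity): 8440 × a(11|0.0505) = 8440 × 8.284645 = 69,922.4058
PV₀ = 69,922.4058 / (1+0.0505)^2 = 69,922.4058 / 1.103550 = 63,361.3248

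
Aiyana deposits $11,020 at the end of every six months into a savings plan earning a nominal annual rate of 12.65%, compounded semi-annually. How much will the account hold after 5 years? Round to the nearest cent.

$147,488.47

With 2 periods per year: i = 0.06325, n = 10.
FV = 11020 × [(1+0.06325)^10 − 1] / 0.06325 = 11020 × 13.383709 = 147,488.4683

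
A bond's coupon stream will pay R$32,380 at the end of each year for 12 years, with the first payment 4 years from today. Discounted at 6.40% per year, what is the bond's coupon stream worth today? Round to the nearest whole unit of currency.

R$220,508

Value one period before first payment (t=3): 32380 × [1 − (1+0.064)^(−12)] / 0.064 = 32380 × 8.203008 = 265,613.3943
PV₀ = 265,613.3943 / (1+0.064)^3 = 265,613.3943 / 1.204550 = 220,508.3745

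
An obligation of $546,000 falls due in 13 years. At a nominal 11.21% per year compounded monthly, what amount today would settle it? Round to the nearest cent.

Periodic rate i = 0.1121/12 = 0.00934167; n = 13 × 12 = 156 periods.
Discount factor = (1+0.00934167)^(−156) = 0.234445; PV = 546,000 × 0.234445 = 128,006.8380

$128,006.84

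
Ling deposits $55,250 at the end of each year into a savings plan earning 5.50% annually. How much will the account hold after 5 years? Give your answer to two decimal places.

$308,355.28

FV = 55250 × [(1+0.055)^5 − 1] / 0.055 = 55250 × 5.581091 = 308,355.2792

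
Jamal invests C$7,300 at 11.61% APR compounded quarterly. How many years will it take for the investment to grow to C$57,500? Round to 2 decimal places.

Periodic rate i = 0.1161/4 = 0.029025.
n = ln(57500/7300) / ln(1+0.029025) = ln(7.87671) / 0.028612 = 72.1351 quarters
= 72.1351/4 years

18.03 years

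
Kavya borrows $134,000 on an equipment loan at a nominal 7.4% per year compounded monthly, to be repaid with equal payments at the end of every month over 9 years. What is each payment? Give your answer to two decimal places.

i = 0.074/12 = 0.00616667 per month; n = 9·12 = 108.
Annuity-PV factor = 78.679253; PMT = 134000 / 78.679253 = 1,703.1173

$1,703.12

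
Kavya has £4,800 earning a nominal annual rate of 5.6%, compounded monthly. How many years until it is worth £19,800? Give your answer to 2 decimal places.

Periodic rate i = 0.056/12 = 0.00466667.
(1+i)^n = 19800/4800 = 4.12500, so n = ln 4.12500 / ln 1.00467 = 304.3650 months
= 304.3650/12 years

25.36 years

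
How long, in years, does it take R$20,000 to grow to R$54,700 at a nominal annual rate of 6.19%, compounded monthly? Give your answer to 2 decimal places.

16.30 years

Periodic rate i = 0.0619/12 = 0.00515833.
(1+i)^n = 54700/20000 = 2.73500, so n = ln 2.73500 / ln 1.00516 = 195.5523 months
= 195.5523/12 years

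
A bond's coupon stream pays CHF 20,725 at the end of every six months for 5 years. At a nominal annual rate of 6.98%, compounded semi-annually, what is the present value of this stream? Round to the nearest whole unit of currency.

i = 0.0698/2 = 0.0349 per half-year; n = 5·2 = 10.
Annuity factor a(10|0.0349) = 8.320799; PV = 20725 × 8.320799 = 172,448.5541

CHF 172,449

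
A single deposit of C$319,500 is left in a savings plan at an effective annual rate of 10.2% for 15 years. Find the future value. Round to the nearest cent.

FV = PV·(1+i)^n = 319,500 × 4.292635 = 1,371,496.7419

C$1,371,496.74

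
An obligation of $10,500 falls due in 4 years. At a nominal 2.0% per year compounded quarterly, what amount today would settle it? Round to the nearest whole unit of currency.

i = 0.02/4 = 0.005 per quarter; n = 4·4 = 16.
Discount factor = (1+0.005)^(−16) = 0.923300; PV = 10,500 × 0.923300 = 9,694.6539

$9,695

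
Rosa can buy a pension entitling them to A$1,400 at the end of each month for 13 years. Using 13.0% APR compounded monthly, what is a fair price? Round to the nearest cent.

With 12 periods per year: i = 0.0108333, n = 156.
PV = 1400 × [1 − (1+0.0108333)^(−156)] / 0.0108333 = 1400 × 75.119613 = 105,167.4586

A$105,167.46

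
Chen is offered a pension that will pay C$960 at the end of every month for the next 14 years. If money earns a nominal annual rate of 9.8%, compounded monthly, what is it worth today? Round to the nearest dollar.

With 12 periods per year: i = 0.00816667, n = 168.
PV = 960 × [1 − (1+0.00816667)^(−168)] / 0.00816667 = 960 × 91.222499 = 87,573.5992

C$87,574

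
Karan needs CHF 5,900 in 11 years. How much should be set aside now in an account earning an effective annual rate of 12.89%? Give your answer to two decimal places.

CHF 1,554.68

Discount factor = (1+0.1289)^(−11) = 0.263506; PV = 5,900 × 0.263506 = 1,554.6829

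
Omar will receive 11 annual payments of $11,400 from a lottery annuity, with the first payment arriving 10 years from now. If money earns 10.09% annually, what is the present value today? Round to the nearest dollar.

$31,043

PV at t=9 (ordinary 11-year annuity): 11400 × a(11|0.1009) = 11400 × 6.468237 = 73,737.9020
PV₀ = 73,737.9020 / (1+0.1009)^9 = 73,737.9020 / 2.375368 = 31,042.7317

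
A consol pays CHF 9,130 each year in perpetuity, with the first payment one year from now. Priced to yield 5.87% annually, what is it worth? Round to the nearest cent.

PV = C/r = 9130/0.0587 = 155,536.6269

CHF 155,536.63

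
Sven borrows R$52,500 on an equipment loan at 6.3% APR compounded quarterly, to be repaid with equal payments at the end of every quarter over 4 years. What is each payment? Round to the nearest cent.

Periodic rate i = 0.063/4 = 0.01575; n = 4 × 4 = 16 periods.
Annuity-PV factor = 14.046179; PMT = 52500 / 14.046179 = 3,737.6712

R$3,737.67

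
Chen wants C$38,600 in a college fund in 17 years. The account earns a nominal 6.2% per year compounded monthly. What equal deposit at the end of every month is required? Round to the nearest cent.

i = 0.062/12 = 0.00516667 per month; n = 17·12 = 204.
FV-annuity factor = 360.257396; PMT = 38600 / 360.257396 = 107.1456

C$107.15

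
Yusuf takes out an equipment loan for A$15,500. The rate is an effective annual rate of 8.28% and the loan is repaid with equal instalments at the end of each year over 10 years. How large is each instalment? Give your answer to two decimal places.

A$2,339.21

PMT = 15500 / ( [1 − (1+0.0828)^(−10)] / 0.0828 ) = 15500 / 6.626156 = 2,339.2143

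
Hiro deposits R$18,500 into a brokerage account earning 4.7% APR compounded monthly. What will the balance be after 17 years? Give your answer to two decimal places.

Periodic rate i = 0.047/12 = 0.00391667; n = 17 × 12 = 204 periods.
FV = 18,500 × (1 + 0.00391667)^204 = 41,067.2143

R$41,067.21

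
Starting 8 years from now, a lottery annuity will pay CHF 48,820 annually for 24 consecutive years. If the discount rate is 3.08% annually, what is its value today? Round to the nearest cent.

PV at t=7 (ordinary 24-year annuity): 48820 × a(24|0.0308) = 48820 × 16.790515 = 819,712.9350
Discount back 7 years: 819,712.9350 × (1+0.0308)^(−7) = 819,712.9350 × 0.808685 = 662,889.1629

CHF 662,889.16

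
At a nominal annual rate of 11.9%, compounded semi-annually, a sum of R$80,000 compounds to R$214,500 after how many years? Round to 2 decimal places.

Periodic rate i = 0.119/2 = 0.0595.
n = ln(214500/80000) / ln(1+0.0595) = ln(2.68125) / 0.057797 = 17.0646 half-years
= 17.0646/2 years

8.53 years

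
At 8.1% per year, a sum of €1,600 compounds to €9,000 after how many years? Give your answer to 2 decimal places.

22.18 years

n = ln(9000/1600) / ln(1+0.081) = ln(5.62500) / 0.077887 = 22.1761 years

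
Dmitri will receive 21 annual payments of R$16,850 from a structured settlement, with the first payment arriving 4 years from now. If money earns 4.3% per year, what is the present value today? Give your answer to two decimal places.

R$202,703.25

PV at t=3 (ordinary 21-year annuity): 16850 × a(21|0.043) = 16850 × 13.649405 = 229,992.4756
PV₀ = 229,992.4756 / (1+0.043)^3 = 229,992.4756 / 1.134627 = 202,703.2457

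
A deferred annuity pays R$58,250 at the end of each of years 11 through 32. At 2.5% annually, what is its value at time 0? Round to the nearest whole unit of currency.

PV at t=10 (ordinary 22-year annuity): 58250 × a(22|0.025) = 58250 × 16.765413 = 976,585.3213
Discount back 10 years: 976,585.3213 × (1+0.025)^(−10) = 976,585.3213 × 0.781198 = 762,906.8921

R$762,907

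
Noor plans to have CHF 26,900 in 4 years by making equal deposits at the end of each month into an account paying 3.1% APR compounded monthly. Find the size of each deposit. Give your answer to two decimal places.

With 12 periods per year: i = 0.00258333, n = 48.
PMT = 26900 / ( [(1+0.00258333)^48 − 1] / 0.00258333 ) = 26900 / 51.032859 = 527.1114

CHF 527.11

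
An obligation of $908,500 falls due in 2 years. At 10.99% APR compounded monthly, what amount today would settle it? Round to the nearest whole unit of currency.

Periodic rate i = 0.1099/12 = 0.00915833; n = 2 × 12 = 24 periods.
Discount factor = (1+0.00915833)^(−24) = 0.803483; PV = 908,500 × 0.803483 = 729,964.0492

$729,964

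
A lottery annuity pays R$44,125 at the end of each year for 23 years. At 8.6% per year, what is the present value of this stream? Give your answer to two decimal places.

R$436,150.59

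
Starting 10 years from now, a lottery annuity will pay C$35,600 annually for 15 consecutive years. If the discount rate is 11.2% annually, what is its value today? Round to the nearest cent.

C$97,388.90

PV at t=9 (ordinary 15-year annuity): 35600 × a(15|0.112) = 35600 × 7.112177 = 253,193.5001
PV₀ = 253,193.5001 / (1+0.112)^9 = 253,193.5001 / 2.599819 = 97,388.9015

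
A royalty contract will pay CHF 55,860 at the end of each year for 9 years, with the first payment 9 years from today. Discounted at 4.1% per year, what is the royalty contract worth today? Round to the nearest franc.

CHF 299,791

PV at t=8 (ordinary 9-year annuity): 55860 × a(9|0.041) = 55860 × 7.401566 = 413,451.4871
Discount back 8 years: 413,451.4871 × (1+0.041)^(−8) = 413,451.4871 × 0.725094 = 299,791.0907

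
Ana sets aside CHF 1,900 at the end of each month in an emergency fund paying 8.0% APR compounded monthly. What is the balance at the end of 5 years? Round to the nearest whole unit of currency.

i = 0.08/12 = 0.00666667 per month; n = 5·12 = 60.
FV = 1900 × [(1+0.00666667)^60 − 1] / 0.00666667 = 1900 × 73.476856 = 139,606.0269

CHF 139,606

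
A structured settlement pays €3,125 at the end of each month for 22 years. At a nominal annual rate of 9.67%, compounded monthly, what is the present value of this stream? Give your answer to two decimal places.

€341,196.93

With 12 periods per year: i = 0.00805833, n = 264.
PV = 3125 × [1 − (1+0.00805833)^(−264)] / 0.00805833 = 3125 × 109.183018 = 341,196.9317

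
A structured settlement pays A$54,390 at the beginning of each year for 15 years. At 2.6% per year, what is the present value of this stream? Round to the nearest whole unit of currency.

A$685,877

PV = PMT · [1 − (1+i)^(−n)] / i × (1+i) = 54390 · 12.610345 = 685,876.6393
Payments are at the start of each period, so multiply by (1+i).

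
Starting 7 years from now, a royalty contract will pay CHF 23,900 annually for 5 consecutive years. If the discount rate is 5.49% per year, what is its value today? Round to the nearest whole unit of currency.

PV at t=6 (ordinary 5-year annuity): 23900 × a(5|0.0549) = 23900 × 4.271456 = 102,087.7922
Discount back 6 years: 102,087.7922 × (1+0.0549)^(−6) = 102,087.7922 × 0.725658 = 74,080.8672

CHF 74,081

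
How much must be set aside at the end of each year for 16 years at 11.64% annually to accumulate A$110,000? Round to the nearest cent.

PMT = 110000 / ( [(1+0.1164)^16 − 1] / 0.1164 ) = 110000 / 41.431305 = 2,654.9972

A$2,655.00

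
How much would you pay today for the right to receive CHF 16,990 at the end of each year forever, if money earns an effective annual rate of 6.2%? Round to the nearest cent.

CHF 274,032.26

PV = C/r = 16990/0.062 = 274,032.2581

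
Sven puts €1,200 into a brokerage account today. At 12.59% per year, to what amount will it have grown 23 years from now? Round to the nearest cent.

FV = PV·(1+i)^n = 1,200 × 15.293111 = 18,351.7332

€18,351.73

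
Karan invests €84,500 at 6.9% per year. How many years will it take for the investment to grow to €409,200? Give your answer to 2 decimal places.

n = ln(409200/84500) / ln(1+0.069) = ln(4.84260) / 0.066724 = 23.6416 years

23.64 years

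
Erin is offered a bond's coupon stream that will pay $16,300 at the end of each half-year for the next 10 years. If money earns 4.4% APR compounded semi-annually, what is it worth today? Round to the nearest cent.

Periodic rate i = 0.044/2 = 0.022; n = 10 × 2 = 20 periods.
PV = PMT · [1 − (1+i)^(−n)] / i = 16300 · 16.040185 = 261,455.0231

$261,455.02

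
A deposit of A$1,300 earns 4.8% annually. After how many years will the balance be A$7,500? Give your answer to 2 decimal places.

n = ln(7500/1300) / ln(1+0.048) = ln(5.76923) / 0.046884 = 37.3806 years

37.38 years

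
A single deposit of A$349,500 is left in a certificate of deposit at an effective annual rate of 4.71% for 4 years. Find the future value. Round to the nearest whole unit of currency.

A$420,146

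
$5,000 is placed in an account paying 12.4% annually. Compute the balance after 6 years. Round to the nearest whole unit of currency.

$10,082

5,000 × (1+0.124)^6 = 5,000 × 2.016498 = 10,082.4917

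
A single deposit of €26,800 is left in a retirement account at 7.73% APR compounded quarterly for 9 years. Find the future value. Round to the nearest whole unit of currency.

€53,382

With 4 periods per year: i = 0.019325, n = 36.
FV = PV·(1+i)^n = 26,800 × 1.991849 = 53,381.5433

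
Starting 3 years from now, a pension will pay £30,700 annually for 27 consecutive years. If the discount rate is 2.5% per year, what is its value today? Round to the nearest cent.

£568,752.06

Value one period before first payment (t=2): 30700 × [1 − (1+0.025)^(−27)] / 0.025 = 30700 × 19.464011 = 597,545.1338
Discount back 2 years: 597,545.1338 × (1+0.025)^(−2) = 597,545.1338 × 0.951814 = 568,752.0607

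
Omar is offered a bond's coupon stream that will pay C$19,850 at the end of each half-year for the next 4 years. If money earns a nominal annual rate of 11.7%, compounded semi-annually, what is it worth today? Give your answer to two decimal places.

C$123,999.52

i = 0.117/2 = 0.0585 per half-year; n = 4·2 = 8.
PV = PMT · [1 − (1+i)^(−n)] / i = 19850 · 6.246827 = 123,999.5239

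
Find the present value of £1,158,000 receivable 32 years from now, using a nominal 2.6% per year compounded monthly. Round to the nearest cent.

i = 0.026/12 = 0.00216667 per month; n = 32·12 = 384.
Discount factor = (1+0.00216667)^(−384) = 0.435570; PV = 1,158,000 × 0.435570 = 504,389.9563

£504,389.96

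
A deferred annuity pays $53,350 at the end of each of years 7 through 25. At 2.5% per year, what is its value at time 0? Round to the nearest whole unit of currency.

$689,082

Value one period before first payment (t=6): 53350 × [1 − (1+0.025)^(−19)] / 0.025 = 53350 × 14.978891 = 799,123.8531
PV₀ = 799,123.8531 / (1+0.025)^6 = 799,123.8531 / 1.159693 = 689,081.9941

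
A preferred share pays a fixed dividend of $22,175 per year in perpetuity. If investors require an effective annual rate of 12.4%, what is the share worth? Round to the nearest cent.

$178,830.65

PV = PMT / i = 22175 / 0.124 = 178,830.6452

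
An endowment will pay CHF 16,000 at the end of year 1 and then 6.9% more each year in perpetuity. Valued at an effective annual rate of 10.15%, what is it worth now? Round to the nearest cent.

CHF 492,307.69

PV = D₁/(r − g) = 16000/(0.1015 − 0.069) = 492,307.6923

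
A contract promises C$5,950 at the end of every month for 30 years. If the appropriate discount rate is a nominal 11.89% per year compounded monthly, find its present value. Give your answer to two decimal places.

i = 0.1189/12 = 0.00990833 per month; n = 30·12 = 360.
Annuity factor a(360|0.00990833) = 98.024497; PV = 5950 × 98.024497 = 583,245.7596

C$583,245.76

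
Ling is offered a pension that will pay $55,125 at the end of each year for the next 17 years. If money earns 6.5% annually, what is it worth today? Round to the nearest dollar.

PV = 55125 × [1 − (1+0.065)^(−17)] / 0.065 = 55125 × 10.110577 = 557,345.5405

$557,346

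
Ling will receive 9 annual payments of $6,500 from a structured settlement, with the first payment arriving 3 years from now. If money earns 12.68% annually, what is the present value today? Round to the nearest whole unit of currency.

Value one period before first payment (t=2): 6500 × [1 − (1+0.1268)^(−9)] / 0.1268 = 6500 × 5.193294 = 33,756.4087
Discount back 2 years: 33,756.4087 × (1+0.1268)^(−2) = 33,756.4087 × 0.787601 = 26,586.5852

$26,587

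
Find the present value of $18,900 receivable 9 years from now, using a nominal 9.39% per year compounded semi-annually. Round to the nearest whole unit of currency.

$8,276

i = 0.0939/2 = 0.04695 per half-year; n = 9·2 = 18.
PV = FV·(1+i)^(−n) = 18,900 × 0.437858 = 8,275.5118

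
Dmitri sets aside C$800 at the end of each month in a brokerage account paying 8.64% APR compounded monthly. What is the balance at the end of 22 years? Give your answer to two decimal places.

C$627,314.59

i = 0.0864/12 = 0.0072 per month; n = 22·12 = 264.
FV = 800 × [(1+0.0072)^264 − 1] / 0.0072 = 800 × 784.143239 = 627,314.5915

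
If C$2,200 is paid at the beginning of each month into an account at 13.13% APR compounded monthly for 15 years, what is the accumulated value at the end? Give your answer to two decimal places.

C$1,238,061.32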